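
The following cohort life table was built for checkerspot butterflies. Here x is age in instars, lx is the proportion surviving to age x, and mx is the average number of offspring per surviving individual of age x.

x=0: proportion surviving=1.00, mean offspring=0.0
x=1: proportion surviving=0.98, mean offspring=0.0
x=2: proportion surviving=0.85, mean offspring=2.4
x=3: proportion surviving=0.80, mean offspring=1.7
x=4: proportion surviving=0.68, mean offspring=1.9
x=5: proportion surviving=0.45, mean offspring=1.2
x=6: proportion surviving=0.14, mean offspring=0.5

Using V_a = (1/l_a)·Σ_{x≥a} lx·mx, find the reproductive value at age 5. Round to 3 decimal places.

1.356

lx·mx for x ≥ 5: 0.54, 0.07 → sum = 0.61
V_5 = 0.61 / l_5 = 0.61 / 0.45 = 1.355556… → 1.356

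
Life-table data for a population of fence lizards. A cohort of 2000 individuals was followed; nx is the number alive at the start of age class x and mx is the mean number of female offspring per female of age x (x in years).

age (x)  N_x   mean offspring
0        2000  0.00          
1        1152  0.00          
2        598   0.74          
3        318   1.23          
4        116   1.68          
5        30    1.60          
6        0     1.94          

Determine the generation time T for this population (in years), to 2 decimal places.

lx = nx/n0 = nx/2000: 1, 0.576, 0.299, 0.159, 0.058, 0.015, 0
lx·mx: 0, 0, 0.22126, 0.19557, 0.09744, 0.024, 0 → R0 = 0.53827
x·lx·mx: 0, 0, 0.44252, 0.58671, 0.38976, 0.12, 0 → Σ = 1.53899
T = 1.53899 / 0.53827 = 2.859141… → 2.86

2.86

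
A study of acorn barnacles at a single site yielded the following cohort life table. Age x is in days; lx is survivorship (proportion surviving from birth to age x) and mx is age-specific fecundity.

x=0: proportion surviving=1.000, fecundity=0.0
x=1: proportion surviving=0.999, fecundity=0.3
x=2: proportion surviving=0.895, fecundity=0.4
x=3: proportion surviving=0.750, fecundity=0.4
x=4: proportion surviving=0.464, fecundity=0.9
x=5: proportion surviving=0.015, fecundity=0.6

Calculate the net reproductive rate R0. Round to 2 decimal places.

1.38

lx·mx by age: 0, 0.2997, 0.358, 0.3, 0.4176, 0.009
R0 = Σ lx·mx = 1.3843 → 1.38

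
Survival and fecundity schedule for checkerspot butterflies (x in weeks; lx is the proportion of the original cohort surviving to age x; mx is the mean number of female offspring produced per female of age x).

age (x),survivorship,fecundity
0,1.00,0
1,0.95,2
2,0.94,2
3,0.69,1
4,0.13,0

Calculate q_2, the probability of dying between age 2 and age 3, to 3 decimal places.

0.266

q_2 = (l_2 − l_3) / l_2 = (0.94 − 0.69) / 0.94
     = 0.25 / 0.94 = 0.265957… → 0.266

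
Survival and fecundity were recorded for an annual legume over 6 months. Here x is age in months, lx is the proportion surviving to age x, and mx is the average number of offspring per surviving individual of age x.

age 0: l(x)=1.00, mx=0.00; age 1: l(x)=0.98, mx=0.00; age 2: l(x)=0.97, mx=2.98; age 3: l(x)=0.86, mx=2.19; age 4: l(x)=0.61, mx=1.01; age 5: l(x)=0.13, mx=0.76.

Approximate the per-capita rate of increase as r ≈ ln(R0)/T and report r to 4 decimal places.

R0 = Σ lx·mx = 0 + 0 + 2.8906 + 1.8834 + 0.6161 + 0.0988 = 5.4889
Σ x·lx·mx = 14.3898; T = 14.3898/5.4889 = 2.62162…
r ≈ ln(R0)/T = ln(5.4889)/2.62162… = 0.649495… → 0.6495

0.6495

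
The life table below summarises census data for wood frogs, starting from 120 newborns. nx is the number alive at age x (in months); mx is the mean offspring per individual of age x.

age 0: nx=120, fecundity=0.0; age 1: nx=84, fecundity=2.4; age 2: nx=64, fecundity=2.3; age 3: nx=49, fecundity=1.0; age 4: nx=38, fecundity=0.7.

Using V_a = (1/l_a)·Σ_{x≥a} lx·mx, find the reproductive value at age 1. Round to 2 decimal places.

lx = nx/n0 = nx/120: 1, 0.7, 0.53333…, 0.40833…, 0.31667…
lx·mx for x ≥ 1: 1.68, 1.226667…, 0.408333…, 0.221667… → sum = 3.536667…
V_1 = 3.536667… / l_1 = 3.536667… / 0.7 = 5.052381… → 5.05

5.05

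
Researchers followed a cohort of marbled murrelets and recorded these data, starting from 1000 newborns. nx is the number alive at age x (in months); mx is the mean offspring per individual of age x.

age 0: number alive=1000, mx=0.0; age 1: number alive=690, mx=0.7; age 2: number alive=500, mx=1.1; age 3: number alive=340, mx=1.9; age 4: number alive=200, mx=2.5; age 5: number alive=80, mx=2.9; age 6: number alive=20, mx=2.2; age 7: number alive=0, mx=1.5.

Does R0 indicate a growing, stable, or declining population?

lx = nx/n0 = nx/1000: 1, 0.69, 0.5, 0.34, 0.2, 0.08, 0.02, 0
R0 = Σ lx·mx = 0 + 0.483 + 0.55 + 0.646 + 0.5 + 0.232 + 0.044 + 0 = 2.455
R0 > 1, so the population is growing.

growing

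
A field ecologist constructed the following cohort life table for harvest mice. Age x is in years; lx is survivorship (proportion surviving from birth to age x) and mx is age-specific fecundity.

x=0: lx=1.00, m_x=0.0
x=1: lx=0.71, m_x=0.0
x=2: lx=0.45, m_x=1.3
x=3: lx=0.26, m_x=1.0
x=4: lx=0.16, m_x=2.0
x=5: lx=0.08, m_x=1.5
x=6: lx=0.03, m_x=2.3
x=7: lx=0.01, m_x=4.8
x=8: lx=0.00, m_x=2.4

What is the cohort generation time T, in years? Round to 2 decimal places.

3.27

lx·mx: 0, 0, 0.585, 0.26, 0.32, 0.12, 0.069, 0.048, 0 → R0 = 1.402
x·lx·mx: 0, 0, 1.17, 0.78, 1.28, 0.6, 0.414, 0.336, 0 → Σ = 4.58
T = 4.58 / 1.402 = 3.266762… → 3.27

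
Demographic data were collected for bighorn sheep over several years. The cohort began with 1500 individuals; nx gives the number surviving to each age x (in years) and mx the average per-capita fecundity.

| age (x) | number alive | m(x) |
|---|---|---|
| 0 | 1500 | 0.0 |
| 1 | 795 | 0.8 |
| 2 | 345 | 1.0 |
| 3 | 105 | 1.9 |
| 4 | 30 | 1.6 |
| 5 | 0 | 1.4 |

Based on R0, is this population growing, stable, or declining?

declining

lx = nx/n0 = nx/1500: 1, 0.53, 0.23, 0.07, 0.02, 0
R0 = Σ lx·mx = 0 + 0.424 + 0.23 + 0.133 + 0.032 + 0 = 0.819
R0 < 1, so the population is declining.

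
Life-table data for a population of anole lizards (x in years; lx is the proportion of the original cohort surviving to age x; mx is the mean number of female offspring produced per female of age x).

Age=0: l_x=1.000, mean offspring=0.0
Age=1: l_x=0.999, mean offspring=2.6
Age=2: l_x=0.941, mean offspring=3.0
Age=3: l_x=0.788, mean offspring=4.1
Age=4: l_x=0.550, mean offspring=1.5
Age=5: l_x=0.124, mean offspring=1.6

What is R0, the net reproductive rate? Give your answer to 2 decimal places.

lx·mx by age: 0, 2.5974, 2.823, 3.2308, 0.825, 0.1984
R0 = Σ lx·mx = 9.6746 → 9.67

9.67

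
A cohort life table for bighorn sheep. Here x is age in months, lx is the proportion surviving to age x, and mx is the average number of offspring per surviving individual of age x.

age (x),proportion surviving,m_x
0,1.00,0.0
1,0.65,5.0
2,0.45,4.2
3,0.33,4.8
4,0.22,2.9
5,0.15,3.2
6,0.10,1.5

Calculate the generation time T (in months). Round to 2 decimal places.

2.21

lx·mx: 0, 3.25, 1.89, 1.584, 0.638, 0.48, 0.15 → R0 = 7.992
x·lx·mx: 0, 3.25, 3.78, 4.752, 2.552, 2.4, 0.9 → Σ = 17.634
T = 17.634 / 7.992 = 2.206456… → 2.21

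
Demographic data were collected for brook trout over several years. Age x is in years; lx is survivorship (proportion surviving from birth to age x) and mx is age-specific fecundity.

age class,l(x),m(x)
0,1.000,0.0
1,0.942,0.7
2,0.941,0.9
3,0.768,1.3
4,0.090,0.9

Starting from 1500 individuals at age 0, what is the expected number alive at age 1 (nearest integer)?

Expected survivors = N0 · l_1 = 1500 × 0.942 = 1413 → 1413

1413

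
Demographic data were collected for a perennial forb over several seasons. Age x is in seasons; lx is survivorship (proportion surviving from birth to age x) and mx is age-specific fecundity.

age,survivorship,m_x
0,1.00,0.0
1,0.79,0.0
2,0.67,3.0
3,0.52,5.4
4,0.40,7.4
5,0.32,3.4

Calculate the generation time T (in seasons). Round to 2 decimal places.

lx·mx: 0, 0, 2.01, 2.808, 2.96, 1.088 → R0 = 8.866
x·lx·mx: 0, 0, 4.02, 8.424, 11.84, 5.44 → Σ = 29.724
T = 29.724 / 8.866 = 3.352583… → 3.35

3.35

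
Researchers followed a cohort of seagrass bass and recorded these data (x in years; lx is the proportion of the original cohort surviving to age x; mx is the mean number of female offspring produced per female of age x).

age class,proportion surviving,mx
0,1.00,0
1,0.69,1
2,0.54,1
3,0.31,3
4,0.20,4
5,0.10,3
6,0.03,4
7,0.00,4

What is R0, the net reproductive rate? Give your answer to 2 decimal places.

lx·mx by age: 0, 0.69, 0.54, 0.93, 0.8, 0.3, 0.12, 0
R0 = Σ lx·mx = 3.38 → 3.38

3.38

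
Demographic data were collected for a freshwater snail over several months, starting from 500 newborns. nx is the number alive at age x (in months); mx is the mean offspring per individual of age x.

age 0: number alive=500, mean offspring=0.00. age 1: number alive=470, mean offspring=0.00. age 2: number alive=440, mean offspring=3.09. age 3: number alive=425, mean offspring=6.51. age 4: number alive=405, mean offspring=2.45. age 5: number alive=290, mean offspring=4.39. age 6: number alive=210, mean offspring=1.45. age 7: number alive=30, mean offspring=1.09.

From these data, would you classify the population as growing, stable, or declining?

growing

lx = nx/n0 = nx/500: 1, 0.94, 0.88, 0.85, 0.81, 0.58, 0.42, 0.06
R0 = Σ lx·mx = 0 + 0 + 2.7192 + 5.5335 + 1.9845 + 2.5462 + 0.609 + 0.0654 = 13.4578
R0 > 1, so the population is growing.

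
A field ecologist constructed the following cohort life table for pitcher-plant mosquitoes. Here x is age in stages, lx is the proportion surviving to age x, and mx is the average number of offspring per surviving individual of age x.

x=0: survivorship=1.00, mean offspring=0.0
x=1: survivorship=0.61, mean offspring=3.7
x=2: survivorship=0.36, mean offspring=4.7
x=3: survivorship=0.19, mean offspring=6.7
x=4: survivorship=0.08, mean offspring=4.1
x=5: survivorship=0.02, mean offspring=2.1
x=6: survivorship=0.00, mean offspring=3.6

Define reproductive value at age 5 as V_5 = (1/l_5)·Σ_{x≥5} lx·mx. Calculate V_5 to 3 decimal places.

lx·mx for x ≥ 5: 0.042, 0 → sum = 0.042
V_5 = 0.042 / l_5 = 0.042 / 0.02 = 2.1 → 2.100

2.100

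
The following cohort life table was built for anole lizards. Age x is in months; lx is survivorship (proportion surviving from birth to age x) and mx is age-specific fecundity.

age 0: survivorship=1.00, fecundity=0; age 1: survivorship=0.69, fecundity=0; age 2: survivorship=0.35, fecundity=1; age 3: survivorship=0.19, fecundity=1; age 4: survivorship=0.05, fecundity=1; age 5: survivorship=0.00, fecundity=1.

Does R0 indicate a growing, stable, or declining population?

declining

R0 = Σ lx·mx = 0 + 0 + 0.35 + 0.19 + 0.05 + 0 = 0.59
R0 < 1, so the population is declining.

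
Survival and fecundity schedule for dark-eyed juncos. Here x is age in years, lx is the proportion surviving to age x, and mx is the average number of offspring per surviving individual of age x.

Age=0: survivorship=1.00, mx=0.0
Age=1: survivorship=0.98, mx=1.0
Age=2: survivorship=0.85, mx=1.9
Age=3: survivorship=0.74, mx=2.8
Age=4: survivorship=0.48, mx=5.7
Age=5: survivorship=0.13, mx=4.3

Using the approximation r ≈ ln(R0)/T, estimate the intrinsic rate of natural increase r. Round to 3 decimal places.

0.684

R0 = Σ lx·mx = 0 + 0.98 + 1.615 + 2.072 + 2.736 + 0.559 = 7.962
Σ x·lx·mx = 24.165; T = 24.165/7.962 = 3.03504…
r ≈ ln(R0)/T = ln(7.962)/3.03504… = 0.68358… → 0.684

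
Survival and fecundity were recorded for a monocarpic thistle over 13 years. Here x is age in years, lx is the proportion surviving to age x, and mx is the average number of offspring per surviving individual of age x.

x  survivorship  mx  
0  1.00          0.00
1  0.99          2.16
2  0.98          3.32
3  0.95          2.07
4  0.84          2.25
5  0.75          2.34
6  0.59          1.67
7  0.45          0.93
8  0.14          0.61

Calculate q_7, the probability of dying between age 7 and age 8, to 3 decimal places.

q_7 = (l_7 − l_8) / l_7 = (0.45 − 0.14) / 0.45
     = 0.31 / 0.45 = 0.688889… → 0.689

0.689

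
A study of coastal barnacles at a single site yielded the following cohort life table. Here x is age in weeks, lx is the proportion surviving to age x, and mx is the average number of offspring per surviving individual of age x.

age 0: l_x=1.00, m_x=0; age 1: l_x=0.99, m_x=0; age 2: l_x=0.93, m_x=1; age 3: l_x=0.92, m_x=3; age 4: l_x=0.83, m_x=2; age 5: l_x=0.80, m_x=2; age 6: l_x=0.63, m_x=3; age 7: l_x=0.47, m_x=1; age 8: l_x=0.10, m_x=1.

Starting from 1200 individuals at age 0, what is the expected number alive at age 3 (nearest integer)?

1104

Expected survivors = N0 · l_3 = 1200 × 0.92 = 1104 → 1104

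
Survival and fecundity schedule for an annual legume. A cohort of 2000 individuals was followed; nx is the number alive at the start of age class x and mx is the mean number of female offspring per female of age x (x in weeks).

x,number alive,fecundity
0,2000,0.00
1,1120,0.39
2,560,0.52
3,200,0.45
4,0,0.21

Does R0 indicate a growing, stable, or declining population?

declining

lx = nx/n0 = nx/2000: 1, 0.56, 0.28, 0.1, 0
R0 = Σ lx·mx = 0 + 0.2184 + 0.1456 + 0.045 + 0 = 0.409
R0 < 1, so the population is declining.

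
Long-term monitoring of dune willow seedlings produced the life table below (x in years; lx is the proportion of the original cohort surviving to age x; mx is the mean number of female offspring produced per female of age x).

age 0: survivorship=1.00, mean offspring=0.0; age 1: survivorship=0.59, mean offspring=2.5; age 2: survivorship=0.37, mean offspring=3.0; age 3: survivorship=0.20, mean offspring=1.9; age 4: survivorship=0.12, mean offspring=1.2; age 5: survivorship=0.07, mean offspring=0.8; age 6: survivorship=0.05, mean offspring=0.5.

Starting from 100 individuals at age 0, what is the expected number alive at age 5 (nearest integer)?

7

Expected survivors = N0 · l_5 = 100 × 0.07 = 7 → 7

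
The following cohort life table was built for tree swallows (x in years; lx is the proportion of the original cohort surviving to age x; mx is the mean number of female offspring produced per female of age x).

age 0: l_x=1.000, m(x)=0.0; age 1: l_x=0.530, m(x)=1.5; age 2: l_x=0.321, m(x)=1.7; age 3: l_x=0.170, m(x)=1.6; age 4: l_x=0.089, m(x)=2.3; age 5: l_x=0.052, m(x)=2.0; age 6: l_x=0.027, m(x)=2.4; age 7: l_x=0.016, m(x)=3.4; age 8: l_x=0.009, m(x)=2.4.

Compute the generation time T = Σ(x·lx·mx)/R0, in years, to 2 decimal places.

2.42

lx·mx: 0, 0.795, 0.5457, 0.272, 0.2047, 0.104, 0.0648, 0.0544, 0.0216 → R0 = 2.0622
x·lx·mx: 0, 0.795, 1.0914, 0.816, 0.8188, 0.52, 0.3888, 0.3808, 0.1728 → Σ = 4.9836
T = 4.9836 / 2.0622 = 2.416642… → 2.42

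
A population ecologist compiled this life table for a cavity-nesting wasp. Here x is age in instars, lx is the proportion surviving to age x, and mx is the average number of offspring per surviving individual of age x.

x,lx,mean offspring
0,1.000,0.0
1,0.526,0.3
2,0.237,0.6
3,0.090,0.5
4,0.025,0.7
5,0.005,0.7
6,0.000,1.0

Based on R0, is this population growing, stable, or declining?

R0 = Σ lx·mx = 0 + 0.1578 + 0.1422 + 0.045 + 0.0175 + 0.0035 + 0 = 0.366
R0 < 1, so the population is declining.

declining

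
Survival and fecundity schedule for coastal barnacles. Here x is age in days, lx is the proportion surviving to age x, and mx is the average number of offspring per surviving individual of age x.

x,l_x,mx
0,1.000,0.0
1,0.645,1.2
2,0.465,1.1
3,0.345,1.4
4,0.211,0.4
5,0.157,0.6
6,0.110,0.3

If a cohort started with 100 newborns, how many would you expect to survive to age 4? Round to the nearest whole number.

Expected survivors = N0 · l_4 = 100 × 0.211 = 21.1 → 21

21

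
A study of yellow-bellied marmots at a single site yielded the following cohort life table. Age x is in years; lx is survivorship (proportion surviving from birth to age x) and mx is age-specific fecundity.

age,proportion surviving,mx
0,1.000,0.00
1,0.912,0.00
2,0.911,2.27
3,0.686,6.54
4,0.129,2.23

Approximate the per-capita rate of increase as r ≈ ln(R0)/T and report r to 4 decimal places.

0.7019

R0 = Σ lx·mx = 0 + 0 + 2.06797 + 4.48644 + 0.28767 = 6.84208
Σ x·lx·mx = 18.74594; T = 18.74594/6.84208 = 2.7398…
r ≈ ln(R0)/T = ln(6.84208)/2.7398… = 0.701909… → 0.7019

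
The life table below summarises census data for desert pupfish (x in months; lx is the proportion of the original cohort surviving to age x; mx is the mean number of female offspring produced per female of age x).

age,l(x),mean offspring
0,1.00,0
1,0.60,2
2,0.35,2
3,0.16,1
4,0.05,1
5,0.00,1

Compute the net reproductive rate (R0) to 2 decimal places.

2.11

lx·mx by age: 0, 1.2, 0.7, 0.16, 0.05, 0
R0 = Σ lx·mx = 2.11 → 2.11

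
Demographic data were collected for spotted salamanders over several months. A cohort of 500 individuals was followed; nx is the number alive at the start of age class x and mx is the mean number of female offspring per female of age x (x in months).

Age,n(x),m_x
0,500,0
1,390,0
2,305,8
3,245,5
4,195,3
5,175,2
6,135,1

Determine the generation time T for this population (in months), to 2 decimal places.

lx = nx/n0 = nx/500: 1, 0.78, 0.61, 0.49, 0.39, 0.35, 0.27
lx·mx: 0, 0, 4.88, 2.45, 1.17, 0.7, 0.27 → R0 = 9.47
x·lx·mx: 0, 0, 9.76, 7.35, 4.68, 3.5, 1.62 → Σ = 26.91
T = 26.91 / 9.47 = 2.841605… → 2.84

2.84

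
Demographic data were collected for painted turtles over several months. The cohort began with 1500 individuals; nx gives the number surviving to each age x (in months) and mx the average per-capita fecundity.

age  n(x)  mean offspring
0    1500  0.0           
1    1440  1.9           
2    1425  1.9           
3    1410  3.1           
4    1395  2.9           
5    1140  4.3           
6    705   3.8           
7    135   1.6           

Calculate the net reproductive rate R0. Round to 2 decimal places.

lx = nx/n0 = nx/1500: 1, 0.96, 0.95, 0.94, 0.93, 0.76, 0.47, 0.09
lx·mx by age: 0, 1.824, 1.805, 2.914, 2.697, 3.268, 1.786, 0.144
R0 = Σ lx·mx = 14.438 → 14.44

14.44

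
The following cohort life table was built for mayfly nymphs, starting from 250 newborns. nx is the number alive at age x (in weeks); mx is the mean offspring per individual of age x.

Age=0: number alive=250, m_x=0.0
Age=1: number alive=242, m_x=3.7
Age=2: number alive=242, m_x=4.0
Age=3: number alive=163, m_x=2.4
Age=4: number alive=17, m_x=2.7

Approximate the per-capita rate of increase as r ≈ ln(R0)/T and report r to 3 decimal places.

lx = nx/n0 = nx/250: 1, 0.968, 0.968, 0.652, 0.068
R0 = Σ lx·mx = 0 + 3.5816 + 3.872 + 1.5648 + 0.1836 = 9.202
Σ x·lx·mx = 16.7544; T = 16.7544/9.202 = 1.82073…
r ≈ ln(R0)/T = ln(9.202)/1.82073… = 1.21897… → 1.219

1.219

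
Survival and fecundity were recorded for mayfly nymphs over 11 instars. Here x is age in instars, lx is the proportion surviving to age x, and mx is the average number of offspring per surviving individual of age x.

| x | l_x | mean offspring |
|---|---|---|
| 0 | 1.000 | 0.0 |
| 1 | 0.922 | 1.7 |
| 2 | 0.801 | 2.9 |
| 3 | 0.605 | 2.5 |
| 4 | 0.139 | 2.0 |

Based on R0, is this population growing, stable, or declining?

R0 = Σ lx·mx = 0 + 1.5674 + 2.3229 + 1.5125 + 0.278 = 5.6808
R0 > 1, so the population is growing.

growing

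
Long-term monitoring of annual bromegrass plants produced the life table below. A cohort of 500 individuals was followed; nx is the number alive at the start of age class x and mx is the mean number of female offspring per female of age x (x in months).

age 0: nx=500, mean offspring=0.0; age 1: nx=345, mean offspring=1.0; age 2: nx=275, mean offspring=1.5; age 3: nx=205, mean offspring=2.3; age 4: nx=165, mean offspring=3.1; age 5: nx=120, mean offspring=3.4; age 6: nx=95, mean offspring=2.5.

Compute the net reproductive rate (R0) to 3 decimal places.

lx = nx/n0 = nx/500: 1, 0.69, 0.55, 0.41, 0.33, 0.24, 0.19
lx·mx by age: 0, 0.69, 0.825, 0.943, 1.023, 0.816, 0.475
R0 = Σ lx·mx = 4.772 → 4.772

4.772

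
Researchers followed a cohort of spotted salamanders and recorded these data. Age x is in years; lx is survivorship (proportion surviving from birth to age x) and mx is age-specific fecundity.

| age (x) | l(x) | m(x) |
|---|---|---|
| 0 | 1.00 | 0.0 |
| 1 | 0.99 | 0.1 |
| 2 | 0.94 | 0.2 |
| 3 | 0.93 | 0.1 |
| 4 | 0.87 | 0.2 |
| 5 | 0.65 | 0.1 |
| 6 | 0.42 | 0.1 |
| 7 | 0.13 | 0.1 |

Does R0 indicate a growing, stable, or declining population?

R0 = Σ lx·mx = 0 + 0.099 + 0.188 + 0.093 + 0.174 + 0.065 + 0.042 + 0.013 = 0.674
R0 < 1, so the population is declining.

declining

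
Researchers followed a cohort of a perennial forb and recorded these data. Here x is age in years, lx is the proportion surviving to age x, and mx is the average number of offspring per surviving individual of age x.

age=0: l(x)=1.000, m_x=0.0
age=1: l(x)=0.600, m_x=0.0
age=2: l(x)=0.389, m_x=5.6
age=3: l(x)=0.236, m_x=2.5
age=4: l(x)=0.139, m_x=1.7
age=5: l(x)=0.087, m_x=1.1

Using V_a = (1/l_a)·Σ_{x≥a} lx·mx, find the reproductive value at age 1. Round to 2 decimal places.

5.17

lx·mx for x ≥ 1: 0, 2.1784, 0.59, 0.2363, 0.0957 → sum = 3.1004
V_1 = 3.1004 / l_1 = 3.1004 / 0.6 = 5.167333… → 5.17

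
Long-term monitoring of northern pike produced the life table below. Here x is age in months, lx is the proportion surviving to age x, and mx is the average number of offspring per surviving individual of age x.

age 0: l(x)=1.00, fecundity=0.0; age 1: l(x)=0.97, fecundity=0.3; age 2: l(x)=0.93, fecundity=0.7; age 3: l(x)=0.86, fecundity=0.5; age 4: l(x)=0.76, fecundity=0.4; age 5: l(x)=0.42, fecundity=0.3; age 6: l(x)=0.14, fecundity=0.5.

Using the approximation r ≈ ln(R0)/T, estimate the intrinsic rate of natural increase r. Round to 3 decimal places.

0.228

R0 = Σ lx·mx = 0 + 0.291 + 0.651 + 0.43 + 0.304 + 0.126 + 0.07 = 1.872
Σ x·lx·mx = 5.149; T = 5.149/1.872 = 2.75053…
r ≈ ln(R0)/T = ln(1.872)/2.75053… = 0.22796… → 0.228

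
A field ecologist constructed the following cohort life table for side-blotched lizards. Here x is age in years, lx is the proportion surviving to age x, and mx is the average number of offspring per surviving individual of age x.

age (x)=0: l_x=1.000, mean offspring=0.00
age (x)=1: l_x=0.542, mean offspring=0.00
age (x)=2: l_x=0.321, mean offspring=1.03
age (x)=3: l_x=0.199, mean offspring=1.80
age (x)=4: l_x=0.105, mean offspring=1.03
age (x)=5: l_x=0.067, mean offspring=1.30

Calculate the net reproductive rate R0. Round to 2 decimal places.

lx·mx by age: 0, 0, 0.33063, 0.3582, 0.10815, 0.0871
R0 = Σ lx·mx = 0.88408 → 0.88

0.88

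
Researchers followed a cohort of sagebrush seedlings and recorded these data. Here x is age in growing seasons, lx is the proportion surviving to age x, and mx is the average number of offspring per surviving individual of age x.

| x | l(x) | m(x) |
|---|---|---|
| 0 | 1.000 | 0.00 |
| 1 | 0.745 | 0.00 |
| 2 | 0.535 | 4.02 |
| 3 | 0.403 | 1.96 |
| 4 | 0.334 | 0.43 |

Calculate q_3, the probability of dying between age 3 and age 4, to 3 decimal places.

0.171

q_3 = (l_3 − l_4) / l_3 = (0.403 − 0.334) / 0.403
     = 0.069 / 0.403 = 0.171216… → 0.171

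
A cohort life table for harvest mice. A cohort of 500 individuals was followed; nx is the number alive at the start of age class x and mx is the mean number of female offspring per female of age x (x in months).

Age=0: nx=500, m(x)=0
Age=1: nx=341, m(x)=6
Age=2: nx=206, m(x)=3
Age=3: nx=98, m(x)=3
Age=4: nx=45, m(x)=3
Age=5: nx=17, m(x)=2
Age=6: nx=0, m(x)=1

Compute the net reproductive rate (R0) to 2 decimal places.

lx = nx/n0 = nx/500: 1, 0.682, 0.412, 0.196, 0.09, 0.034, 0
lx·mx by age: 0, 4.092, 1.236, 0.588, 0.27, 0.068, 0
R0 = Σ lx·mx = 6.254 → 6.25

6.25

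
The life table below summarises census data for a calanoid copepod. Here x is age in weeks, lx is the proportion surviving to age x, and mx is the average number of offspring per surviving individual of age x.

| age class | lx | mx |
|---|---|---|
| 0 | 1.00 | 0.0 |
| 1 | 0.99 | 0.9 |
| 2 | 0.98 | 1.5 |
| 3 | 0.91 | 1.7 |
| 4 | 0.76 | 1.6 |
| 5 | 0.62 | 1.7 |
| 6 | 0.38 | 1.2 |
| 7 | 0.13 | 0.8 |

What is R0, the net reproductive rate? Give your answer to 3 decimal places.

6.738

lx·mx by age: 0, 0.891, 1.47, 1.547, 1.216, 1.054, 0.456, 0.104
R0 = Σ lx·mx = 6.738 → 6.738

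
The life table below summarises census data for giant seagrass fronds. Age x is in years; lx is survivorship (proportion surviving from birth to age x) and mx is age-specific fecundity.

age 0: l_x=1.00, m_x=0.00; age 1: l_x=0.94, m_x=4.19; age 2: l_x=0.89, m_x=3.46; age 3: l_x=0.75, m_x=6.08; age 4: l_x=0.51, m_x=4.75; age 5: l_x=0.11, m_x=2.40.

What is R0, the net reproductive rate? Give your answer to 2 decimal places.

14.26

lx·mx by age: 0, 3.9386, 3.0794, 4.56, 2.4225, 0.264
R0 = Σ lx·mx = 14.2645 → 14.26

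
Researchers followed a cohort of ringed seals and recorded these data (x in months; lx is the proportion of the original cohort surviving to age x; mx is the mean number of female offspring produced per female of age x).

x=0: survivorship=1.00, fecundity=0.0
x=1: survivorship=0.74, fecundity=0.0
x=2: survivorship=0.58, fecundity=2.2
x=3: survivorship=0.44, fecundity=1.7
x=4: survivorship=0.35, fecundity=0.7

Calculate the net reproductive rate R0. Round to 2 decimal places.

lx·mx by age: 0, 0, 1.276, 0.748, 0.245
R0 = Σ lx·mx = 2.269 → 2.27

2.27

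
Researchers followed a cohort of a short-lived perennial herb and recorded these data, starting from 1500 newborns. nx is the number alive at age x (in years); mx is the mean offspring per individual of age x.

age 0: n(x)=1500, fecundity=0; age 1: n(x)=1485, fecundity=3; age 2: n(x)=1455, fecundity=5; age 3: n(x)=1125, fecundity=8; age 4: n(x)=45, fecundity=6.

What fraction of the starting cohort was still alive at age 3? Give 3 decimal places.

l_3 = n_3/n_0 = 1125/1500 = 0.75 → 0.750

0.750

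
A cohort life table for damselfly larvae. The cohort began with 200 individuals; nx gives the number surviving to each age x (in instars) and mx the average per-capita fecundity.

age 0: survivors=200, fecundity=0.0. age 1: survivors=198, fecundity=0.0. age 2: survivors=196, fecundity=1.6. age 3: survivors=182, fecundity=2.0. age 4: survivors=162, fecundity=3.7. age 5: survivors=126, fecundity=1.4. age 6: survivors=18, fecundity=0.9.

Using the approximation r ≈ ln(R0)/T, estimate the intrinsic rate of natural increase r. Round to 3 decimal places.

0.575

lx = nx/n0 = nx/200: 1, 0.99, 0.98, 0.91, 0.81, 0.63, 0.09
R0 = Σ lx·mx = 0 + 0 + 1.568 + 1.82 + 2.997 + 0.882 + 0.081 = 7.348
Σ x·lx·mx = 25.48; T = 25.48/7.348 = 3.46761…
r ≈ ln(R0)/T = ln(7.348)/3.46761… = 0.57516… → 0.575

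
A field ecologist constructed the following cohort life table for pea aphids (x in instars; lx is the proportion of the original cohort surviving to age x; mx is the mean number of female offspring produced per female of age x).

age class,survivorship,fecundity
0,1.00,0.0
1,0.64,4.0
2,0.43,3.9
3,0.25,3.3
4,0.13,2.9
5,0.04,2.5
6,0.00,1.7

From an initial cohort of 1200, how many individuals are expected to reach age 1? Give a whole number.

768

Expected survivors = N0 · l_1 = 1200 × 0.64 = 768 → 768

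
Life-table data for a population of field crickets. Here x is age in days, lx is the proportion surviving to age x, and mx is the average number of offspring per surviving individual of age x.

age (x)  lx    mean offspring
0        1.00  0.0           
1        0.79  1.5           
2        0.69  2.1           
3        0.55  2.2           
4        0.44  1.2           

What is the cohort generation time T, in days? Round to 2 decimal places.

lx·mx: 0, 1.185, 1.449, 1.21, 0.528 → R0 = 4.372
x·lx·mx: 0, 1.185, 2.898, 3.63, 2.112 → Σ = 9.825
T = 9.825 / 4.372 = 2.247255… → 2.25

2.25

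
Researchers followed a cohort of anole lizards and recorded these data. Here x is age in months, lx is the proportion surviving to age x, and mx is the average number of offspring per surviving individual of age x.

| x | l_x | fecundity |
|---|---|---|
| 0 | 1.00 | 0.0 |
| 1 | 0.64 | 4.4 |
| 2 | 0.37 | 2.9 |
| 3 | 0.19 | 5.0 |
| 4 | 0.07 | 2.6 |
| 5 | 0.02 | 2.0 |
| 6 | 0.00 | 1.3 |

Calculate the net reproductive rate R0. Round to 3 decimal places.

lx·mx by age: 0, 2.816, 1.073, 0.95, 0.182, 0.04, 0
R0 = Σ lx·mx = 5.061 → 5.061

5.061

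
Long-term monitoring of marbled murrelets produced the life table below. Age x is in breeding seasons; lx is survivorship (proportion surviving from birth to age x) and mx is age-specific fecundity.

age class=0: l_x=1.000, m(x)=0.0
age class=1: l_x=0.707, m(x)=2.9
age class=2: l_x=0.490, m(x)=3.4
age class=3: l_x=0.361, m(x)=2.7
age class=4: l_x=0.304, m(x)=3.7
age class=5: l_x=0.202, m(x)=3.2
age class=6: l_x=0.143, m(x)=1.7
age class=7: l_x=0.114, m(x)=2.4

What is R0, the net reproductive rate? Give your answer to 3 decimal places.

lx·mx by age: 0, 2.0503, 1.666, 0.9747, 1.1248, 0.6464, 0.2431, 0.2736
R0 = Σ lx·mx = 6.9789 → 6.979

6.979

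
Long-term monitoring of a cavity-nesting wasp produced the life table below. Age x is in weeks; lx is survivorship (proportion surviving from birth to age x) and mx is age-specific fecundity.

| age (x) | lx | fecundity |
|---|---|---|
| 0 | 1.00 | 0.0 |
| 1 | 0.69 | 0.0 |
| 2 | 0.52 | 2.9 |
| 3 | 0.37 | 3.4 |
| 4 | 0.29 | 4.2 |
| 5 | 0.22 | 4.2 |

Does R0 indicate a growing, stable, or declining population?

growing

R0 = Σ lx·mx = 0 + 0 + 1.508 + 1.258 + 1.218 + 0.924 = 4.908
R0 > 1, so the population is growing.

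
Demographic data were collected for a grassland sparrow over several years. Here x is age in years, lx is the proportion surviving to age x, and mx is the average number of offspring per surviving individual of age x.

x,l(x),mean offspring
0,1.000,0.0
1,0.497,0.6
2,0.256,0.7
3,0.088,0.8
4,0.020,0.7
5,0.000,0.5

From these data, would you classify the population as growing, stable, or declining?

declining

R0 = Σ lx·mx = 0 + 0.2982 + 0.1792 + 0.0704 + 0.014 + 0 = 0.5618
R0 < 1, so the population is declining.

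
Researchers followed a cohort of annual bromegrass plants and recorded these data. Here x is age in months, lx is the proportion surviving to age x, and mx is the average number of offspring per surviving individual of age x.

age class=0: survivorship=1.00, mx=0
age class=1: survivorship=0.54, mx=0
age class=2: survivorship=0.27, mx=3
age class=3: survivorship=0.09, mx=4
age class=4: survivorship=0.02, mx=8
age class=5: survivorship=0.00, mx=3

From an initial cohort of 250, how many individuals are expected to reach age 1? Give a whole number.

135

Expected survivors = N0 · l_1 = 250 × 0.54 = 135 → 135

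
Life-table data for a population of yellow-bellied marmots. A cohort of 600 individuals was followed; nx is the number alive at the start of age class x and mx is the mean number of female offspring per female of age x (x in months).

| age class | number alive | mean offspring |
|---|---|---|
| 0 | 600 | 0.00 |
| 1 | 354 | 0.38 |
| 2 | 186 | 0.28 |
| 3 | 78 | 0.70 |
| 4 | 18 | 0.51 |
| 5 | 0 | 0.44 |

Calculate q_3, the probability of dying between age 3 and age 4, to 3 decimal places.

0.769

lx = nx/n0 = nx/600: 1, 0.59, 0.31, 0.13, 0.03, 0
q_3 = (l_3 − l_4) / l_3 = (0.13 − 0.03) / 0.13
     = 0.1 / 0.13 = 0.769231… → 0.769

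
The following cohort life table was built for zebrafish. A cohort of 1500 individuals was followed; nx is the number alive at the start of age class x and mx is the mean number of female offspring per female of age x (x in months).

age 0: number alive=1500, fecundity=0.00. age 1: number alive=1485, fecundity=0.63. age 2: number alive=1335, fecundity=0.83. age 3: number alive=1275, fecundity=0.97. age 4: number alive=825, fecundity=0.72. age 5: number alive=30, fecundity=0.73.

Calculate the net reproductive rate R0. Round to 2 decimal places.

2.60

lx = nx/n0 = nx/1500: 1, 0.99, 0.89, 0.85, 0.55, 0.02
lx·mx by age: 0, 0.6237, 0.7387, 0.8245, 0.396, 0.0146
R0 = Σ lx·mx = 2.5975 → 2.60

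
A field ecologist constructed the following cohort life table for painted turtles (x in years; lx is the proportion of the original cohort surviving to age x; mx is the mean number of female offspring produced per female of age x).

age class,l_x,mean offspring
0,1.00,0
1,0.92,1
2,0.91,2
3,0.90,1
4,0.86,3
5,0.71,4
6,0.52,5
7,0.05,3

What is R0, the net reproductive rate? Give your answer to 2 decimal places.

11.81

lx·mx by age: 0, 0.92, 1.82, 0.9, 2.58, 2.84, 2.6, 0.15
R0 = Σ lx·mx = 11.81 → 11.81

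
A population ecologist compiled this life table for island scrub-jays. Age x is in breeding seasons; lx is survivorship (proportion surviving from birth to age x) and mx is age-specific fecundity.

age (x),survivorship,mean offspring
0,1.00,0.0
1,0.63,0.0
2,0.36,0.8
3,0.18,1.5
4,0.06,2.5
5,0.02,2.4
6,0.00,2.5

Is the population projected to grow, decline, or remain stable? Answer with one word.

R0 = Σ lx·mx = 0 + 0 + 0.288 + 0.27 + 0.15 + 0.048 + 0 = 0.756
R0 < 1, so the population is declining.

declining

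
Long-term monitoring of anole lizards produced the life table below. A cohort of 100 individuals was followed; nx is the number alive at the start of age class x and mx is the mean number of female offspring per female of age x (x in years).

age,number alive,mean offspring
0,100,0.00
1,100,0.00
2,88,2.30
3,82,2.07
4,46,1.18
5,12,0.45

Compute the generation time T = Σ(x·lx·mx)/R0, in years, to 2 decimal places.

2.68

lx = nx/n0 = nx/100: 1, 1, 0.88, 0.82, 0.46, 0.12
lx·mx: 0, 0, 2.024, 1.6974, 0.5428, 0.054 → R0 = 4.3182
x·lx·mx: 0, 0, 4.048, 5.0922, 2.1712, 0.27 → Σ = 11.5814
T = 11.5814 / 4.3182 = 2.681997… → 2.68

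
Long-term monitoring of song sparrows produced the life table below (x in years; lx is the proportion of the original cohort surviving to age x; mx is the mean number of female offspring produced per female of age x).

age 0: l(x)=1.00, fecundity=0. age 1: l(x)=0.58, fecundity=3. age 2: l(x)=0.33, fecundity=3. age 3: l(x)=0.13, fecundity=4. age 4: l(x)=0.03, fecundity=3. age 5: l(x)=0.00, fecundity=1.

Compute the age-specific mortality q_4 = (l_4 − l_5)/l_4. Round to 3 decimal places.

1.000

q_4 = (l_4 − l_5) / l_4 = (0.03 − 0) / 0.03
     = 0.03 / 0.03 = 1 → 1.000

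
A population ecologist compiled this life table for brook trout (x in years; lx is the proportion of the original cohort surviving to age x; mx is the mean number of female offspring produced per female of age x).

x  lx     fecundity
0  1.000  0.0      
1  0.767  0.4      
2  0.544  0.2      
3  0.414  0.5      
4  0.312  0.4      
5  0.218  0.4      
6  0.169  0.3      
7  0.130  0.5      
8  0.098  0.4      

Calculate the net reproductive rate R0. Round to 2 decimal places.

lx·mx by age: 0, 0.3068, 0.1088, 0.207, 0.1248, 0.0872, 0.0507, 0.065, 0.0392
R0 = Σ lx·mx = 0.9895 → 0.99

0.99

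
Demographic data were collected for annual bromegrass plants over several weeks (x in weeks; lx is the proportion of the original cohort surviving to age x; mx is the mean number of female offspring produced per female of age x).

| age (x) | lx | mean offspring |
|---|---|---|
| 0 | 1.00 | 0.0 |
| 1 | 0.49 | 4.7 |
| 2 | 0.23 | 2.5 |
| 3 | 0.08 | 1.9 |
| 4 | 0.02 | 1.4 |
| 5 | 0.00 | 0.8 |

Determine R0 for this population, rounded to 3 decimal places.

3.058

lx·mx by age: 0, 2.303, 0.575, 0.152, 0.028, 0
R0 = Σ lx·mx = 3.058 → 3.058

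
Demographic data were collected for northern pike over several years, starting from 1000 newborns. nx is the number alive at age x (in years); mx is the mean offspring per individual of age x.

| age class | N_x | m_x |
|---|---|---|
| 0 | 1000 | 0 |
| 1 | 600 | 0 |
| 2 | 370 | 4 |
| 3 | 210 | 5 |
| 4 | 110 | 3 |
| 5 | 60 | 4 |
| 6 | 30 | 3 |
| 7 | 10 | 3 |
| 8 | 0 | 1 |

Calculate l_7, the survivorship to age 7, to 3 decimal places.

0.010

l_7 = n_7/n_0 = 10/1000 = 0.01 → 0.010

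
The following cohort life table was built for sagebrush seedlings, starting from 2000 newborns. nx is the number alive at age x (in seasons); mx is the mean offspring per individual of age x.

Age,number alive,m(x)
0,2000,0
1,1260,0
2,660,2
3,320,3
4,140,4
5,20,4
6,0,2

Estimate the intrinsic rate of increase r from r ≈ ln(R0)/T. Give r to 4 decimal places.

0.1354

lx = nx/n0 = nx/2000: 1, 0.63, 0.33, 0.16, 0.07, 0.01, 0
R0 = Σ lx·mx = 0 + 0 + 0.66 + 0.48 + 0.28 + 0.04 + 0 = 1.46
Σ x·lx·mx = 4.08; T = 4.08/1.46 = 2.79452…
r ≈ ln(R0)/T = ln(1.46)/2.79452… = 0.135421… → 0.1354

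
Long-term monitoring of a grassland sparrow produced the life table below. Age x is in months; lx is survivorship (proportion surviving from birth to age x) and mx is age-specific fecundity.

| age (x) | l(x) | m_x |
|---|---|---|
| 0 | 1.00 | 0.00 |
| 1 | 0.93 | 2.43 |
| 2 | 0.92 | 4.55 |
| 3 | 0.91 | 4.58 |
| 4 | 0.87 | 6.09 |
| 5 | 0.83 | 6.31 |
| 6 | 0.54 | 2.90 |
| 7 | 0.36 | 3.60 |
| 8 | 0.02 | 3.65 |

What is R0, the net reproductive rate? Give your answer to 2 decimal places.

lx·mx by age: 0, 2.2599, 4.186, 4.1678, 5.2983, 5.2373, 1.566, 1.296, 0.073
R0 = Σ lx·mx = 24.0843 → 24.08

24.08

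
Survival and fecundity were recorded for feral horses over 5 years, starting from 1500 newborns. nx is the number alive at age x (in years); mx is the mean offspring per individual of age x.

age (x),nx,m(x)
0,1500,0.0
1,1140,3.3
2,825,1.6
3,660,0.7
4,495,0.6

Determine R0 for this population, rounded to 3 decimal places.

lx = nx/n0 = nx/1500: 1, 0.76, 0.55, 0.44, 0.33
lx·mx by age: 0, 2.508, 0.88, 0.308, 0.198
R0 = Σ lx·mx = 3.894 → 3.894

3.894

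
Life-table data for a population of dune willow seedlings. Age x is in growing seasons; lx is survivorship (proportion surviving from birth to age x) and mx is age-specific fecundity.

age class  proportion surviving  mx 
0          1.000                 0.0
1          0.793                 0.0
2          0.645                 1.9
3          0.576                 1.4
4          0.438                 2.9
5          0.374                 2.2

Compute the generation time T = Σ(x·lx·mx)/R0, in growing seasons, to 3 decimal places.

3.410

lx·mx: 0, 0, 1.2255, 0.8064, 1.2702, 0.8228 → R0 = 4.1249
x·lx·mx: 0, 0, 2.451, 2.4192, 5.0808, 4.114 → Σ = 14.065
T = 14.065 / 4.1249 = 3.40978… → 3.410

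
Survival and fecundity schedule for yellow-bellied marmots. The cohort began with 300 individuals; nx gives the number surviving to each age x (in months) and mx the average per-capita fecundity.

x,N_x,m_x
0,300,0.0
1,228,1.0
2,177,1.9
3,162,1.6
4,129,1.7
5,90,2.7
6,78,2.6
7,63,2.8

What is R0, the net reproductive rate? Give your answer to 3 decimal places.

5.550

lx = nx/n0 = nx/300: 1, 0.76, 0.59, 0.54, 0.43, 0.3, 0.26, 0.21
lx·mx by age: 0, 0.76, 1.121, 0.864, 0.731, 0.81, 0.676, 0.588
R0 = Σ lx·mx = 5.55 → 5.550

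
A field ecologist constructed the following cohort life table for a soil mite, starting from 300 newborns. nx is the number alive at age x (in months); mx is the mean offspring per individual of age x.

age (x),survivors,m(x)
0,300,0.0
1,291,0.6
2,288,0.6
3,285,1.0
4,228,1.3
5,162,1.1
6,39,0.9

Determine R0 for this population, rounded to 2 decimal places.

lx = nx/n0 = nx/300: 1, 0.97, 0.96, 0.95, 0.76, 0.54, 0.13
lx·mx by age: 0, 0.582, 0.576, 0.95, 0.988, 0.594, 0.117
R0 = Σ lx·mx = 3.807 → 3.81

3.81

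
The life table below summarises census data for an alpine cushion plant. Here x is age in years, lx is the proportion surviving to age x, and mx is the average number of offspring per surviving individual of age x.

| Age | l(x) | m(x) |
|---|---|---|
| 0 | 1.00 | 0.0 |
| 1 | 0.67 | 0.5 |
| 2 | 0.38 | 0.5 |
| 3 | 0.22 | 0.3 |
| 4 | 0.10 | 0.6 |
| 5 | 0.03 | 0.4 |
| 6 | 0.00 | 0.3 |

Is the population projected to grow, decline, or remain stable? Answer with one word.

declining

R0 = Σ lx·mx = 0 + 0.335 + 0.19 + 0.066 + 0.06 + 0.012 + 0 = 0.663
R0 < 1, so the population is declining.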